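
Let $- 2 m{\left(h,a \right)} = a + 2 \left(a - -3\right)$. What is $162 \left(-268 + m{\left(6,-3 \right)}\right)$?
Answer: $-43173$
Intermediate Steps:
$m{\left(h,a \right)} = -3 - \frac{3 a}{2}$ ($m{\left(h,a \right)} = - \frac{a + 2 \left(a - -3\right)}{2} = - \frac{a + 2 \left(a + 3\right)}{2} = - \frac{a + 2 \left(3 + a\right)}{2} = - \frac{a + \left(6 + 2 a\right)}{2} = - \frac{6 + 3 a}{2} = -3 - \frac{3 a}{2}$)
$162 \left(-268 + m{\left(6,-3 \right)}\right) = 162 \left(-268 - - \frac{3}{2}\right) = 162 \left(-268 + \left(-3 + \frac{9}{2}\right)\right) = 162 \left(-268 + \frac{3}{2}\right) = 162 \left(- \frac{533}{2}\right) = -43173$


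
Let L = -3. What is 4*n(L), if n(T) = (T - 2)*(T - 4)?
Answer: 140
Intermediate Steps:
n(T) = (-4 + T)*(-2 + T) (n(T) = (-2 + T)*(-4 + T) = (-4 + T)*(-2 + T))
4*n(L) = 4*(8 + (-3)² - 6*(-3)) = 4*(8 + 9 + 18) = 4*35 = 140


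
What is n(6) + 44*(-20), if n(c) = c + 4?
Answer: -870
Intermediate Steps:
n(c) = 4 + c
n(6) + 44*(-20) = (4 + 6) + 44*(-20) = 10 - 880 = -870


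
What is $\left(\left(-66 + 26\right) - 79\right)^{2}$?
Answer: $14161$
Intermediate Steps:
$\left(\left(-66 + 26\right) - 79\right)^{2} = \left(-40 - 79\right)^{2} = \left(-119\right)^{2} = 14161$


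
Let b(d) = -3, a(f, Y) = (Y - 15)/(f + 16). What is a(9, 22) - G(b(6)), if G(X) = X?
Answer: 82/25 ≈ 3.2800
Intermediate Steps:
a(f, Y) = (-15 + Y)/(16 + f)
a(9, 22) - G(b(6)) = (-15 + 22)/(16 + 9) - 1*(-3) = 7/25 + 3 = 82/25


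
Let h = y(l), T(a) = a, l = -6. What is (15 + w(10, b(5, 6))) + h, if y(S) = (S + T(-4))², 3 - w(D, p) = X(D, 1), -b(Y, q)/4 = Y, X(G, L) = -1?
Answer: 119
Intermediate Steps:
b(Y, q) = -4*Y
w(D, p) = 4 (w(D, p) = 3 - 1*(-1) = 3 + 1 = 4)
y(S) = (-4 + S)² (y(S) = (S - 4)² = (-4 + S)²)
h = 100 (h = (-4 - 6)² = (-10)² = 100)
(15 + w(10, b(5, 6))) + h = (15 + 4) + 100 = 19 + 100 = 119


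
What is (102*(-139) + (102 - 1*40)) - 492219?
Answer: -506335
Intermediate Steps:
(102*(-139) + (102 - 1*40)) - 492219 = (-14178 + (102 - 40)) - 492219 = (-14178 + 62) - 492219 = -14116 - 492219 = -506335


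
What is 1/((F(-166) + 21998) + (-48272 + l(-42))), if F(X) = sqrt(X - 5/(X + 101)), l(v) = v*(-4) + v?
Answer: -113308/2962778303 - I*sqrt(28041)/8888334909 ≈ -3.8244e-5 - 1.884e-8*I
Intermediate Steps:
l(v) = -3*v (l(v) = -4*v + v = -3*v)
F(X) = sqrt(X - 5/(101 + X))
1/((F(-166) + 21998) + (-48272 + l(-42))) = 1/((sqrt((-5 - 166*(101 - 166))/(101 - 166)) + 21998) + (-48272 - 3*(-42))) = 1/((sqrt((-5 - 166*(-65))/(-65)) + 21998) + (-48272 + 126)) = 1/((sqrt(-(-5 + 10790)/65) + 21998) - 48146) = 1/((sqrt(-1/65*10785) + 21998) - 48146) = 1/((sqrt(-2157/13) + 21998) - 48146) = 1/((I*sqrt(28041)/13 + 21998) - 48146) = 1/((21998 + I*sqrt(28041)/13) - 48146) = 1/(-26148 + I*sqrt(28041)/13)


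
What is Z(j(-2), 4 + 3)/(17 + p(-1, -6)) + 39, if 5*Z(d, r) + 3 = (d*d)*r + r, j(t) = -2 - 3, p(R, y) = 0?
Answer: 3494/85 ≈ 41.106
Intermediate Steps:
j(t) = -5
Z(d, r) = -⅗ + r/5 + r*d²/5 (Z(d, r) = -⅗ + ((d*d)*r + r)/5 = -⅗ + (d²*r + r)/5 = -⅗ + (r*d² + r)/5 = -⅗ + (r + r*d²)/5 = -⅗ + (r/5 + r*d²/5) = -⅗ + r/5 + r*d²/5)
Z(j(-2), 4 + 3)/(17 + p(-1, -6)) + 39 = (-⅗ + (4 + 3)/5 + (⅕)*(4 + 3)*(-5)²)/(17 + 0) + 39 = (-⅗ + (⅕)*7 + (⅕)*7*25)/17 + 39 = (-⅗ + 7/5 + 35)*(1/17) + 39 = (179/5)*(1/17) + 39 = 179/85 + 39 = 3494/85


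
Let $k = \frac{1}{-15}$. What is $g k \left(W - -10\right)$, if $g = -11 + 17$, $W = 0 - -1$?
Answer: $- \frac{22}{5} \approx -4.4$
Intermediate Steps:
$W = 1$ ($W = 0 + 1 = 1$)
$g = 6$
$k = - \frac{1}{15} \approx -0.066667$
$g k \left(W - -10\right) = 6 \left(- \frac{1}{15}\right) \left(1 - -10\right) = - \frac{2 \left(1 + 10\right)}{5} = \left(- \frac{2}{5}\right) 11 = - \frac{22}{5}$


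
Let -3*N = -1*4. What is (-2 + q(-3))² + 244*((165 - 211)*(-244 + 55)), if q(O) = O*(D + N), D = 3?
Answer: 2121561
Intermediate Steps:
N = 4/3 (N = -(-1)*4/3 = -⅓*(-4) = 4/3 ≈ 1.3333)
q(O) = 13*O/3 (q(O) = O*(3 + 4/3) = O*(13/3) = 13*O/3)
(-2 + q(-3))² + 244*((165 - 211)*(-244 + 55)) = (-2 + (13/3)*(-3))² + 244*((165 - 211)*(-244 + 55)) = (-2 - 13)² + 244*(-46*(-189)) = (-15)² + 244*8694 = 225 + 2121336 = 2121561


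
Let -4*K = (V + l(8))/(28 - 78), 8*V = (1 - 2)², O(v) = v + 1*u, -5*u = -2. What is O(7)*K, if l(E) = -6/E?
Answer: -37/1600 ≈ -0.023125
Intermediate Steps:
u = ⅖ (u = -⅕*(-2) = ⅖ ≈ 0.40000)
O(v) = ⅖ + v (O(v) = v + 1*(⅖) = v + ⅖ = ⅖ + v)
V = ⅛ (V = (1 - 2)²/8 = (⅛)*(-1)² = (⅛)*1 = ⅛ ≈ 0.12500)
K = -1/320 (K = -(⅛ - 6/8)/(4*(28 - 78)) = -(⅛ - 6*⅛)/(4*(-50)) = -(⅛ - ¾)*(-1)/(4*50) = -(-5)*(-1)/(32*50) = -¼*1/80 = -1/320 ≈ -0.0031250)
O(7)*K = (⅖ + 7)*(-1/320) = (37/5)*(-1/320) = -37/1600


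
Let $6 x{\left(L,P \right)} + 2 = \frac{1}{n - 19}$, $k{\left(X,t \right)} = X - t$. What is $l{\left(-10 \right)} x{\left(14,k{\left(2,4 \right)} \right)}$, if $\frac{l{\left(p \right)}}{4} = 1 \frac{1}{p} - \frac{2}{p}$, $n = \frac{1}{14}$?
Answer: $- \frac{544}{3975} \approx -0.13686$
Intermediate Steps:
$n = \frac{1}{14} \approx 0.071429$
$l{\left(p \right)} = - \frac{4}{p}$ ($l{\left(p \right)} = 4 \left(1 \frac{1}{p} - \frac{2}{p}\right) = 4 \left(\frac{1}{p} - \frac{2}{p}\right) = 4 \left(- \frac{1}{p}\right) = - \frac{4}{p}$)
$x{\left(L,P \right)} = - \frac{272}{795}$ ($x{\left(L,P \right)} = - \frac{1}{3} + \frac{1}{6 \left(\frac{1}{14} - 19\right)} = - \frac{1}{3} + \frac{1}{6 \left(- \frac{265}{14}\right)} = - \frac{1}{3} + \frac{1}{6} \left(- \frac{14}{265}\right) = - \frac{1}{3} - \frac{7}{795} = - \frac{272}{795}$)
$l{\left(-10 \right)} x{\left(14,k{\left(2,4 \right)} \right)} = - \frac{4}{-10} \left(- \frac{272}{795}\right) = \left(-4\right) \left(- \frac{1}{10}\right) \left(- \frac{272}{795}\right) = \frac{2}{5} \left(- \frac{272}{795}\right) = - \frac{544}{3975}$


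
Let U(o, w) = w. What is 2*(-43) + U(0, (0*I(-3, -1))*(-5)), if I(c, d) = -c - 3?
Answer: -86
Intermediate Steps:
I(c, d) = -3 - c
2*(-43) + U(0, (0*I(-3, -1))*(-5)) = 2*(-43) + (0*(-3 - 1*(-3)))*(-5) = -86 + (0*(-3 + 3))*(-5) = -86 + (0*0)*(-5) = -86 + 0*(-5) = -86 + 0 = -86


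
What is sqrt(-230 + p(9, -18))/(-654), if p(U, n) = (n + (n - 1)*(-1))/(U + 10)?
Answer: -I*sqrt(83011)/12426 ≈ -0.023187*I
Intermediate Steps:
p(U, n) = 1/(10 + U) (p(U, n) = (n + (-1 + n)*(-1))/(10 + U) = (n + (1 - n))/(10 + U) = 1/(10 + U))
sqrt(-230 + p(9, -18))/(-654) = sqrt(-230 + 1/(10 + 9))/(-654) = sqrt(-230 + 1/19)*(-1/654) = sqrt(-4369/19)*(-1/654) = (I*sqrt(83011)/19)*(-1/654) = -I*sqrt(83011)/12426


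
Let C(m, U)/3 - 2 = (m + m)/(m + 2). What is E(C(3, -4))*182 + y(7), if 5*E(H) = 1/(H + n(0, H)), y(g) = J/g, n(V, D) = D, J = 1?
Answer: 685/336 ≈ 2.0387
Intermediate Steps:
y(g) = 1/g
C(m, U) = 6 + 6*m/(2 + m) (C(m, U) = 6 + 3*((m + m)/(m + 2)) = 6 + 3*((2*m)/(2 + m)) = 6 + 3*(2*m/(2 + m)) = 6 + 6*m/(2 + m))
E(H) = 1/(10*H) (E(H) = 1/(5*(H + H)) = 1/(5*((2*H))) = (1/(2*H))/5 = 1/(10*H))
E(C(3, -4))*182 + y(7) = (1/(10*((12*(1 + 3)/(2 + 3)))))*182 + 1/7 = (1/(10*((12*4/5))))*182 + ⅐ = (1/(10*((12*(⅕)*4))))*182 + ⅐ = (1/(10*(48/5)))*182 + ⅐ = ((⅒)*(5/48))*182 + ⅐ = (1/96)*182 + ⅐ = 91/48 + ⅐ = 685/336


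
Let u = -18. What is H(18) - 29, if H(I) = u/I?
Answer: -30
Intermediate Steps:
H(I) = -18/I
H(18) - 29 = -18/18 - 29 = -18*1/18 - 29 = -1 - 29 = -30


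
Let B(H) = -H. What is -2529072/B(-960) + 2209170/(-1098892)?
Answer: -14485925997/5494460 ≈ -2636.5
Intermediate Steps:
-2529072/B(-960) + 2209170/(-1098892) = -2529072/((-1*(-960))) + 2209170/(-1098892) = -2529072/960 + 2209170*(-1/1098892) = -2529072*1/960 - 1104585/549446 = -52689/20 - 1104585/549446 = -14485925997/5494460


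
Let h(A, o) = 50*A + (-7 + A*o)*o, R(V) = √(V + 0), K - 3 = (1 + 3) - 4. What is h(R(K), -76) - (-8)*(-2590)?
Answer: -20188 + 5826*√3 ≈ -10097.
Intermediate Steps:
K = 3 (K = 3 + ((1 + 3) - 4) = 3 + (4 - 4) = 3 + 0 = 3)
R(V) = √V
h(A, o) = 50*A + o*(-7 + A*o)
h(R(K), -76) - (-8)*(-2590) = (-7*(-76) + 50*√3 + √3*(-76)²) - (-8)*(-2590) = (532 + 50*√3 + √3*5776) - 1*20720 = (532 + 50*√3 + 5776*√3) - 20720 = (532 + 5826*√3) - 20720 = -20188 + 5826*√3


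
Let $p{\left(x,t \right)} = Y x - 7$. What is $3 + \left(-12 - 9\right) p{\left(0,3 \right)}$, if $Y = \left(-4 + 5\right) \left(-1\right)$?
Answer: $150$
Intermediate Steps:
$Y = -1$ ($Y = 1 \left(-1\right) = -1$)
$p{\left(x,t \right)} = -7 - x$ ($p{\left(x,t \right)} = - x - 7 = -7 - x$)
$3 + \left(-12 - 9\right) p{\left(0,3 \right)} = 3 + \left(-12 - 9\right) \left(-7 - 0\right) = 3 + \left(-12 - 9\right) \left(-7 + 0\right) = 3 - -147 = 3 + 147 = 150$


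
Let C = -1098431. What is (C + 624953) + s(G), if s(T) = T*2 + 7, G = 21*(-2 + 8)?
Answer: -473219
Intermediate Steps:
G = 126 (G = 21*6 = 126)
s(T) = 7 + 2*T (s(T) = 2*T + 7 = 7 + 2*T)
(C + 624953) + s(G) = (-1098431 + 624953) + (7 + 2*126) = -473478 + (7 + 252) = -473478 + 259 = -473219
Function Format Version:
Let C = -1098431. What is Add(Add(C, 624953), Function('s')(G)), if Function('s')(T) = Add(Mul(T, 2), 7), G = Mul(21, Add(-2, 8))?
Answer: -473219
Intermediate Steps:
G = 126 (G = Mul(21, 6) = 126)
Function('s')(T) = Add(7, Mul(2, T)) (Function('s')(T) = Add(Mul(2, T), 7) = Add(7, Mul(2, T)))
Add(Add(C, 624953), Function('s')(G)) = Add(Add(-1098431, 624953), Add(7, Mul(2, 126))) = Add(-473478, Add(7, 252)) = Add(-473478, 259) = -473219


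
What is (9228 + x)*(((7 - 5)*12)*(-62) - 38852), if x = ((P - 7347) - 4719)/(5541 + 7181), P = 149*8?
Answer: -2367710756140/6361 ≈ -3.7222e+8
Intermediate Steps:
P = 1192
x = -5437/6361 (x = ((1192 - 7347) - 4719)/(5541 + 7181) = (-6155 - 4719)/12722 = -10874*1/12722 = -5437/6361 ≈ -0.85474)
(9228 + x)*(((7 - 5)*12)*(-62) - 38852) = (9228 - 5437/6361)*(((7 - 5)*12)*(-62) - 38852) = 58693871*((2*12)*(-62) - 38852)/6361 = 58693871*(24*(-62) - 38852)/6361 = 58693871*(-1488 - 38852)/6361 = (58693871/6361)*(-40340) = -2367710756140/6361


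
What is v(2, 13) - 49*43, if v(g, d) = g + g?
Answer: -2103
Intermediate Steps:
v(g, d) = 2*g
v(2, 13) - 49*43 = 2*2 - 49*43 = 4 - 2107 = -2103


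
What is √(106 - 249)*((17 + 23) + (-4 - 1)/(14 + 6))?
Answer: 159*I*√143/4 ≈ 475.34*I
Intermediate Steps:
√(106 - 249)*((17 + 23) + (-4 - 1)/(14 + 6)) = √(-143)*(40 - 5/20) = (I*√143)*(40 - 5*1/20) = (I*√143)*(40 - ¼) = (I*√143)*(159/4) = 159*I*√143/4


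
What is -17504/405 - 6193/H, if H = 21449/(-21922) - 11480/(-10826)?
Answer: -297798648480562/3940181415 ≈ -75580.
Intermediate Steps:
H = 9728843/118663786 (H = 21449*(-1/21922) - 11480*(-1/10826) = -21449/21922 + 5740/5413 = 9728843/118663786 ≈ 0.081987)
-17504/405 - 6193/H = -17504/405 - 6193/9728843/118663786 = -17504*1/405 - 6193*118663786/9728843 = -17504/405 - 734884826698/9728843 = -297798648480562/3940181415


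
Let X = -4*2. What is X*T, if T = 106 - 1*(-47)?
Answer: -1224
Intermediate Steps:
X = -8
T = 153 (T = 106 + 47 = 153)
X*T = -8*153 = -1224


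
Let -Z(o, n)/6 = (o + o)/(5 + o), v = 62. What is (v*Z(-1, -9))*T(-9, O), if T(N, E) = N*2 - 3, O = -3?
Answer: -3906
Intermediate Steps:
T(N, E) = -3 + 2*N (T(N, E) = 2*N - 3 = -3 + 2*N)
Z(o, n) = -12*o/(5 + o) (Z(o, n) = -6*(o + o)/(5 + o) = -6*2*o/(5 + o) = -12*o/(5 + o))
(v*Z(-1, -9))*T(-9, O) = (62*(-12*(-1)/(5 - 1)))*(-3 + 2*(-9)) = (62*(-12*(-1)/4))*(-3 - 18) = (62*(-12*(-1)*¼))*(-21) = (62*3)*(-21) = 186*(-21) = -3906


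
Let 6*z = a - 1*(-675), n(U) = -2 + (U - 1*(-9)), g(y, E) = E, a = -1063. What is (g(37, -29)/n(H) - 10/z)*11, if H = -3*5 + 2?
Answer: 31933/582 ≈ 54.868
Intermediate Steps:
H = -13 (H = -15 + 2 = -13)
n(U) = 7 + U (n(U) = -2 + (U + 9) = -2 + (9 + U) = 7 + U)
z = -194/3 (z = (-1063 - 1*(-675))/6 = (-1063 + 675)/6 = (1/6)*(-388) = -194/3 ≈ -64.667)
(g(37, -29)/n(H) - 10/z)*11 = (-29/(7 - 13) - 10/(-194/3))*11 = (-29/(-6) - 10*(-3/194))*11 = (-29*(-1/6) + 15/97)*11 = (29/6 + 15/97)*11 = (2903/582)*11 = 31933/582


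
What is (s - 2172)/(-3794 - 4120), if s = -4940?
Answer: 3556/3957 ≈ 0.89866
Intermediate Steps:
(s - 2172)/(-3794 - 4120) = (-4940 - 2172)/(-3794 - 4120) = -7112/(-7914) = -7112*(-1/7914) = 3556/3957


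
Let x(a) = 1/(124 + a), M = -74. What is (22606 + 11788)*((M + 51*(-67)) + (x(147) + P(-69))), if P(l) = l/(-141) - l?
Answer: -1498881371196/12737 ≈ -1.1768e+8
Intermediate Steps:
P(l) = -142*l/141 (P(l) = l*(-1/141) - l = -l/141 - l = -142*l/141)
(22606 + 11788)*((M + 51*(-67)) + (x(147) + P(-69))) = (22606 + 11788)*((-74 + 51*(-67)) + (1/(124 + 147) - 142/141*(-69))) = 34394*((-74 - 3417) + (1/271 + 3266/47)) = 34394*(-3491 + (1/271 + 3266/47)) = 34394*(-3491 + 885133/12737) = 34394*(-43579734/12737) = -1498881371196/12737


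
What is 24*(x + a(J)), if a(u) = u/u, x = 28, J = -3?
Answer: 696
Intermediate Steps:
a(u) = 1
24*(x + a(J)) = 24*(28 + 1) = 24*29 = 696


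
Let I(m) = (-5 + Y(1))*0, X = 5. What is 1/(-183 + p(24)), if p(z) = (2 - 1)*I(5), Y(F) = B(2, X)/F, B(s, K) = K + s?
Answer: -1/183 ≈ -0.0054645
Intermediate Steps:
Y(F) = 7/F (Y(F) = (5 + 2)/F = 7/F)
I(m) = 0 (I(m) = (-5 + 7/1)*0 = (-5 + 7*1)*0 = (-5 + 7)*0 = 2*0 = 0)
p(z) = 0 (p(z) = (2 - 1)*0 = 1*0 = 0)
1/(-183 + p(24)) = 1/(-183 + 0) = 1/(-183) = -1/183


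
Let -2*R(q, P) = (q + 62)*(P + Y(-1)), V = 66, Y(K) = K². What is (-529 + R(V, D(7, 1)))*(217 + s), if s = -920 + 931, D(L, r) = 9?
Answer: -266532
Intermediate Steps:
R(q, P) = -(1 + P)*(62 + q)/2 (R(q, P) = -(q + 62)*(P + (-1)²)/2 = -(62 + q)*(P + 1)/2 = -(62 + q)*(1 + P)/2 = -(1 + P)*(62 + q)/2)
s = 11
(-529 + R(V, D(7, 1)))*(217 + s) = (-529 + (-31 - 31*9 - ½*66 - ½*9*66))*(217 + 11) = (-529 + (-31 - 279 - 33 - 297))*228 = (-529 - 640)*228 = -1169*228 = -266532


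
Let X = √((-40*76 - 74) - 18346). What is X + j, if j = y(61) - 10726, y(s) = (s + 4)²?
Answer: -6501 + 2*I*√5365 ≈ -6501.0 + 146.49*I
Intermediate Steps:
y(s) = (4 + s)²
X = 2*I*√5365 (X = √((-3040 - 74) - 18346) = √(-3114 - 18346) = √(-21460) = 2*I*√5365 ≈ 146.49*I)
j = -6501 (j = (4 + 61)² - 10726 = 65² - 10726 = 4225 - 10726 = -6501)
X + j = 2*I*√5365 - 6501 = -6501 + 2*I*√5365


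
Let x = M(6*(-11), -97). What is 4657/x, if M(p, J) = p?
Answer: -4657/66 ≈ -70.561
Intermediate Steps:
x = -66 (x = 6*(-11) = -66)
4657/x = 4657/(-66) = 4657*(-1/66) = -4657/66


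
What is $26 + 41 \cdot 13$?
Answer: $559$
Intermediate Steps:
$26 + 41 \cdot 13 = 26 + 533 = 559$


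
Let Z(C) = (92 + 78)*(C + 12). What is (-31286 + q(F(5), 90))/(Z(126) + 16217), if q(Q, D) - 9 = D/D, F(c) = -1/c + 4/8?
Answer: -31276/39677 ≈ -0.78827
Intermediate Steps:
Z(C) = 2040 + 170*C (Z(C) = 170*(12 + C) = 2040 + 170*C)
F(c) = 1/2 - 1/c (F(c) = -1/c + 4*(1/8) = -1/c + 1/2 = 1/2 - 1/c)
q(Q, D) = 10 (q(Q, D) = 9 + D/D = 9 + 1 = 10)
(-31286 + q(F(5), 90))/(Z(126) + 16217) = (-31286 + 10)/((2040 + 170*126) + 16217) = -31276/((2040 + 21420) + 16217) = -31276/(23460 + 16217) = -31276/39677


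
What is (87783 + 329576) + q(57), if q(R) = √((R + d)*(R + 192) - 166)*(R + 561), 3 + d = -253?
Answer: 417359 + 618*I*√49717 ≈ 4.1736e+5 + 1.378e+5*I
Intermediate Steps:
d = -256 (d = -3 - 253 = -256)
q(R) = √(-166 + (-256 + R)*(192 + R))*(561 + R) (q(R) = √((R - 256)*(R + 192) - 166)*(R + 561) = √((-256 + R)*(192 + R) - 166)*(561 + R) = √(-166 + (-256 + R)*(192 + R))*(561 + R))
(87783 + 329576) + q(57) = (87783 + 329576) + √(-49318 + 57² - 64*57)*(561 + 57) = 417359 + √(-49318 + 3249 - 3648)*618 = 417359 + √(-49717)*618 = 417359 + (I*√49717)*618 = 417359 + 618*I*√49717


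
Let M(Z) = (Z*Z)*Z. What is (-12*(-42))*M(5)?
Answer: 63000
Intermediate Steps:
M(Z) = Z³ (M(Z) = Z²*Z = Z³)
(-12*(-42))*M(5) = -12*(-42)*5³ = 504*125 = 63000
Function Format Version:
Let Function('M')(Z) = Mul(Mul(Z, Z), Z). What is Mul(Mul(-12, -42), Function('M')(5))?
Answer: 63000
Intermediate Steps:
Function('M')(Z) = Pow(Z, 3) (Function('M')(Z) = Mul(Pow(Z, 2), Z) = Pow(Z, 3))
Mul(Mul(-12, -42), Function('M')(5)) = Mul(Mul(-12, -42), Pow(5, 3)) = Mul(504, 125) = 63000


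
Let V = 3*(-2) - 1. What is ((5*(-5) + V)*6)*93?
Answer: -17856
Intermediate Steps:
V = -7 (V = -6 - 1 = -7)
((5*(-5) + V)*6)*93 = ((5*(-5) - 7)*6)*93 = ((-25 - 7)*6)*93 = -32*6*93 = -192*93 = -17856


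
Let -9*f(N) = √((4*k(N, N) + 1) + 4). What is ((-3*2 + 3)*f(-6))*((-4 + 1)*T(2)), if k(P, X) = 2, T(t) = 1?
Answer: -√13 ≈ -3.6056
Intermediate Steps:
f(N) = -√13/9 (f(N) = -√((4*2 + 1) + 4)/9 = -√((8 + 1) + 4)/9 = -√(9 + 4)/9 = -√13/9)
((-3*2 + 3)*f(-6))*((-4 + 1)*T(2)) = ((-3*2 + 3)*(-√13/9))*((-4 + 1)*1) = ((-6 + 3)*(-√13/9))*(-3*1) = -(-1)*√13/3*(-3) = (√13/3)*(-3) = -√13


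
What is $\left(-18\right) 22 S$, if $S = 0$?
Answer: $0$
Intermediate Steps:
$\left(-18\right) 22 S = \left(-18\right) 22 \cdot 0 = \left(-396\right) 0 = 0$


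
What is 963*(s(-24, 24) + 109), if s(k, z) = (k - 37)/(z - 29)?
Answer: 583578/5 ≈ 1.1672e+5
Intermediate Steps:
s(k, z) = (-37 + k)/(-29 + z)
963*(s(-24, 24) + 109) = 963*((-37 - 24)/(-29 + 24) + 109) = 963*(-61/(-5) + 109) = 963*(-⅕*(-61) + 109) = 963*(61/5 + 109) = 963*(606/5) = 583578/5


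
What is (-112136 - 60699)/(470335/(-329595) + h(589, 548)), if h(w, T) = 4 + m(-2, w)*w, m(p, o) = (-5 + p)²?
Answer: -11393110365/1902657868 ≈ -5.9880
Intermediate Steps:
h(w, T) = 4 + 49*w (h(w, T) = 4 + (-5 - 2)²*w = 4 + (-7)²*w = 4 + 49*w)
(-112136 - 60699)/(470335/(-329595) + h(589, 548)) = (-112136 - 60699)/(470335/(-329595) + (4 + 49*589)) = -172835/(470335*(-1/329595) + (4 + 28861)) = -172835/(-94067/65919 + 28865) = -172835/1902657868/65919 = -172835*65919/1902657868 = -11393110365/1902657868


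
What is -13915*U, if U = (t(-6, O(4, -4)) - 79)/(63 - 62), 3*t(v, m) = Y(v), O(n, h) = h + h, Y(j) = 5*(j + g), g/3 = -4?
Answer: 1516735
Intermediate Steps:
g = -12 (g = 3*(-4) = -12)
Y(j) = -60 + 5*j (Y(j) = 5*(j - 12) = 5*(-12 + j) = -60 + 5*j)
O(n, h) = 2*h
t(v, m) = -20 + 5*v/3 (t(v, m) = (-60 + 5*v)/3 = -20 + 5*v/3)
U = -109 (U = ((-20 + (5/3)*(-6)) - 79)/(63 - 62) = ((-20 - 10) - 79)/1 = (-30 - 79)*1 = -109*1 = -109)
-13915*U = -13915*(-109) = 1516735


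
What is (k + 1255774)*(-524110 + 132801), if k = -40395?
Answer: -475588741111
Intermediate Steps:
(k + 1255774)*(-524110 + 132801) = (-40395 + 1255774)*(-524110 + 132801) = 1215379*(-391309) = -475588741111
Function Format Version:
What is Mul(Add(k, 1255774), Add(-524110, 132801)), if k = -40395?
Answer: -475588741111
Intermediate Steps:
Mul(Add(k, 1255774), Add(-524110, 132801)) = Mul(Add(-40395, 1255774), Add(-524110, 132801)) = Mul(1215379, -391309) = -475588741111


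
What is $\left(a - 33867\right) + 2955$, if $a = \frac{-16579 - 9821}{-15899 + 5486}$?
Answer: $- \frac{107286752}{3471} \approx -30909.0$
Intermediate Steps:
$a = \frac{8800}{3471}$ ($a = - \frac{26400}{-10413} = \left(-26400\right) \left(- \frac{1}{10413}\right) = \frac{8800}{3471} \approx 2.5353$)
$\left(a - 33867\right) + 2955 = \left(\frac{8800}{3471} - 33867\right) + 2955 = - \frac{117543557}{3471} + 2955 = - \frac{107286752}{3471}$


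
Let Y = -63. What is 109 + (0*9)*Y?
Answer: 109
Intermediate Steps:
109 + (0*9)*Y = 109 + (0*9)*(-63) = 109 + 0*(-63) = 109 + 0 = 109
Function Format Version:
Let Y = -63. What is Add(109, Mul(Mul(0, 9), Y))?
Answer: 109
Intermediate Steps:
Add(109, Mul(Mul(0, 9), Y)) = Add(109, Mul(Mul(0, 9), -63)) = Add(109, Mul(0, -63)) = Add(109, 0) = 109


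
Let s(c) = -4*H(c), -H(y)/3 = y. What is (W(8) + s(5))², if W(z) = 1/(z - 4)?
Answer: 58081/16 ≈ 3630.1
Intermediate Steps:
H(y) = -3*y
W(z) = 1/(-4 + z)
s(c) = 12*c (s(c) = -(-12)*c = 12*c)
(W(8) + s(5))² = (1/(-4 + 8) + 12*5)² = (1/4 + 60)² = (¼ + 60)² = (241/4)² = 58081/16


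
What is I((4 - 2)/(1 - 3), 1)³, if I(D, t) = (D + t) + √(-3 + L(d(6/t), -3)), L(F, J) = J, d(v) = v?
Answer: -6*I*√6 ≈ -14.697*I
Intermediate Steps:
I(D, t) = D + t + I*√6 (I(D, t) = (D + t) + √(-3 - 3) = (D + t) + √(-6) = (D + t) + I*√6 = D + t + I*√6)
I((4 - 2)/(1 - 3), 1)³ = ((4 - 2)/(1 - 3) + 1 + I*√6)³ = (2/(-2) + 1 + I*√6)³ = (2*(-½) + 1 + I*√6)³ = (-1 + 1 + I*√6)³ = (I*√6)³ = -6*I*√6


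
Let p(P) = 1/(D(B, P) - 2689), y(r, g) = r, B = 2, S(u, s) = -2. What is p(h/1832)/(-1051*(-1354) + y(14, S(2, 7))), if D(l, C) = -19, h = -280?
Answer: -1/3853668144 ≈ -2.5949e-10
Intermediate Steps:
p(P) = -1/2708 (p(P) = 1/(-19 - 2689) = 1/(-2708) = -1/2708)
p(h/1832)/(-1051*(-1354) + y(14, S(2, 7))) = -1/(2708*(-1051*(-1354) + 14)) = -1/(2708*(1423054 + 14)) = -1/2708/1423068 = -1/2708*1/1423068 = -1/3853668144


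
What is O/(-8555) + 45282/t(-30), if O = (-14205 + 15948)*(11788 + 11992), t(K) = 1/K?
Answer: -80434992/59 ≈ -1.3633e+6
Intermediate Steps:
O = 41448540 (O = 1743*23780 = 41448540)
O/(-8555) + 45282/t(-30) = 41448540/(-8555) + 45282/(1/(-30)) = 41448540*(-1/8555) + 45282/(-1/30) = -285852/59 + 45282*(-30) = -285852/59 - 1358460 = -80434992/59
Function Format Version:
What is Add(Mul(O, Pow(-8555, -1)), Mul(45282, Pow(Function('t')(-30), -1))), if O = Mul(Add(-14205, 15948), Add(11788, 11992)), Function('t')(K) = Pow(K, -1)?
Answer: Rational(-80434992, 59) ≈ -1.3633e+6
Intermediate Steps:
O = 41448540 (O = Mul(1743, 23780) = 41448540)
Add(Mul(O, Pow(-8555, -1)), Mul(45282, Pow(Function('t')(-30), -1))) = Add(Mul(41448540, Pow(-8555, -1)), Mul(45282, Pow(Pow(-30, -1), -1))) = Add(Mul(41448540, Rational(-1, 8555)), Mul(45282, Pow(Rational(-1, 30), -1))) = Add(Rational(-285852, 59), Mul(45282, -30)) = Add(Rational(-285852, 59), -1358460) = Rational(-80434992, 59)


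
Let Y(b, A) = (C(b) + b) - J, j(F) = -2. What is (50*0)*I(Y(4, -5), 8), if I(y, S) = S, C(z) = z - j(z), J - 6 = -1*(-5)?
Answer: 0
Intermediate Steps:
J = 11 (J = 6 - 1*(-5) = 6 + 5 = 11)
C(z) = 2 + z (C(z) = z - 1*(-2) = z + 2 = 2 + z)
Y(b, A) = -9 + 2*b (Y(b, A) = ((2 + b) + b) - 1*11 = (2 + 2*b) - 11 = -9 + 2*b)
(50*0)*I(Y(4, -5), 8) = (50*0)*8 = 0*8 = 0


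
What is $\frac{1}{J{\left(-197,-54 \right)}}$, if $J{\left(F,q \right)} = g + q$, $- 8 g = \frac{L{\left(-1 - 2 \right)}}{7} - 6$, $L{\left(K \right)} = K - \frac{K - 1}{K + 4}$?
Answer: $- \frac{56}{2983} \approx -0.018773$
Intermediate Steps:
$L{\left(K \right)} = K - \frac{-1 + K}{4 + K}$
$g = \frac{41}{56}$ ($g = - \frac{\frac{\frac{1}{4 - 3} \left(1 + \left(-1 - 2\right)^{2} + 3 \left(-1 - 2\right)\right)}{7} - 6}{8} = - \frac{\frac{\frac{1}{4 - 3} \left(1 + \left(-3\right)^{2} + 3 \left(-3\right)\right)}{7} - 6}{8} = - \frac{\frac{1^{-1} \left(1 + 9 - 9\right)}{7} - 6}{8} = - \frac{\frac{1 \cdot 1}{7} - 6}{8} = - \frac{\frac{1}{7} \cdot 1 - 6}{8} = - \frac{\frac{1}{7} - 6}{8} = \left(- \frac{1}{8}\right) \left(- \frac{41}{7}\right) = \frac{41}{56} \approx 0.73214$)
$J{\left(F,q \right)} = \frac{41}{56} + q$
$\frac{1}{J{\left(-197,-54 \right)}} = \frac{1}{\frac{41}{56} - 54} = \frac{1}{- \frac{2983}{56}} = - \frac{56}{2983}$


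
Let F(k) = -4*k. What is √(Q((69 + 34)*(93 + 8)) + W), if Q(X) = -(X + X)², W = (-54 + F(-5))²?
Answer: 12*I*√3006170 ≈ 20806.0*I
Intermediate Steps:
W = 1156 (W = (-54 - 4*(-5))² = (-54 + 20)² = (-34)² = 1156)
Q(X) = -4*X² (Q(X) = -(2*X)² = -4*X²)
√(Q((69 + 34)*(93 + 8)) + W) = √(-4*(69 + 34)²*(93 + 8)² + 1156) = √(-4*(103*101)² + 1156) = √(-4*10403² + 1156) = √(-4*108222409 + 1156) = √(-432889636 + 1156) = √(-432888480) = 12*I*√3006170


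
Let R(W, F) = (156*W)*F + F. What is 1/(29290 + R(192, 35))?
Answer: 1/1077645 ≈ 9.2795e-7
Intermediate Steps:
R(W, F) = F + 156*F*W (R(W, F) = 156*F*W + F = F + 156*F*W)
1/(29290 + R(192, 35)) = 1/(29290 + 35*(1 + 156*192)) = 1/(29290 + 35*(1 + 29952)) = 1/(29290 + 35*29953) = 1/(29290 + 1048355) = 1/1077645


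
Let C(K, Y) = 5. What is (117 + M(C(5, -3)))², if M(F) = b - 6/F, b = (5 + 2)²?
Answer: 678976/25 ≈ 27159.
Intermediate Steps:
b = 49 (b = 7² = 49)
M(F) = 49 - 6/F
(117 + M(C(5, -3)))² = (117 + (49 - 6/5))² = (117 + 239/5)² = (824/5)² = 678976/25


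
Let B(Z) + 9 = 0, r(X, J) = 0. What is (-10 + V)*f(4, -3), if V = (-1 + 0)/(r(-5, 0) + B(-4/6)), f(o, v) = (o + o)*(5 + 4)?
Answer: -712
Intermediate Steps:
B(Z) = -9 (B(Z) = -9 + 0 = -9)
f(o, v) = 18*o (f(o, v) = (2*o)*9 = 18*o)
V = ⅑ (V = (-1 + 0)/(0 - 9) = -1/(-9) = -1*(-⅑) = ⅑ ≈ 0.11111)
(-10 + V)*f(4, -3) = (-10 + ⅑)*(18*4) = -89/9*72 = -712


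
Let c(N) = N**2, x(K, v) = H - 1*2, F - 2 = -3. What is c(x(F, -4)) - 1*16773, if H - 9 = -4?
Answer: -16764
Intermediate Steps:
H = 5 (H = 9 - 4 = 5)
F = -1 (F = 2 - 3 = -1)
x(K, v) = 3 (x(K, v) = 5 - 1*2 = 5 - 2 = 3)
c(x(F, -4)) - 1*16773 = 3**2 - 1*16773 = 9 - 16773 = -16764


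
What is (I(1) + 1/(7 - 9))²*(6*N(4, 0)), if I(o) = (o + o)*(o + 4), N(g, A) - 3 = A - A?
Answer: 3249/2 ≈ 1624.5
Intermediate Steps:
N(g, A) = 3 (N(g, A) = 3 + (A - A) = 3 + 0 = 3)
I(o) = 2*o*(4 + o) (I(o) = (2*o)*(4 + o) = 2*o*(4 + o))
(I(1) + 1/(7 - 9))²*(6*N(4, 0)) = (2*1*(4 + 1) + 1/(7 - 9))²*(6*3) = (2*1*5 + 1/(-2))²*18 = (10 - ½)²*18 = (19/2)²*18 = (361/4)*18 = 3249/2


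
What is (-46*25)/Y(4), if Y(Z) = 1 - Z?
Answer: 1150/3 ≈ 383.33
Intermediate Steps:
(-46*25)/Y(4) = (-46*25)/(1 - 1*4) = -1150/(1 - 4) = -1150/(-3) = -1150*(-1/3) = 1150/3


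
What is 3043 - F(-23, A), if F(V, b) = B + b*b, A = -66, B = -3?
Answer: -1310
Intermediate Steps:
F(V, b) = -3 + b**2 (F(V, b) = -3 + b*b = -3 + b**2)
3043 - F(-23, A) = 3043 - (-3 + (-66)**2) = 3043 - (-3 + 4356) = 3043 - 1*4353 = 3043 - 4353 = -1310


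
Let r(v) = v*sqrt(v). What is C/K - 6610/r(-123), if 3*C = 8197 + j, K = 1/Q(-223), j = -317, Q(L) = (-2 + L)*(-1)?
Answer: 591000 - 6610*I*sqrt(123)/15129 ≈ 5.91e+5 - 4.8456*I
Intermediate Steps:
Q(L) = 2 - L
K = 1/225 (K = 1/(2 - 1*(-223)) = 1/(2 + 223) = 1/225 ≈ 0.0044444)
C = 7880/3 (C = (8197 - 317)/3 = (1/3)*7880 = 7880/3 ≈ 2626.7)
r(v) = v**(3/2)
C/K - 6610/r(-123) = 7880/(3*(1/225)) - 6610*I*sqrt(123)/15129 = (7880/3)*225 - 6610*I*sqrt(123)/15129 = 591000 - 6610*I*sqrt(123)/15129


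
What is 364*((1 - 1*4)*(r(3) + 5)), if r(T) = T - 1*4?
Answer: -4368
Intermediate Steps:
r(T) = -4 + T (r(T) = T - 4 = -4 + T)
364*((1 - 1*4)*(r(3) + 5)) = 364*((1 - 1*4)*((-4 + 3) + 5)) = 364*((1 - 4)*(-1 + 5)) = 364*(-3*4) = 364*(-12) = -4368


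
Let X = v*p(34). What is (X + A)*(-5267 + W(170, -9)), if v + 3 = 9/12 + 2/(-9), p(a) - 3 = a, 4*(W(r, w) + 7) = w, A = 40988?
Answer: -3452484875/16 ≈ -2.1578e+8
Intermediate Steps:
W(r, w) = -7 + w/4
p(a) = 3 + a
v = -89/36 (v = -3 + (9/12 + 2/(-9)) = -3 + (9*(1/12) + 2*(-⅑)) = -3 + (¾ - 2/9) = -3 + 19/36 = -89/36 ≈ -2.4722)
X = -3293/36 (X = -89*(3 + 34)/36 = -89/36*37 = -3293/36 ≈ -91.472)
(X + A)*(-5267 + W(170, -9)) = (-3293/36 + 40988)*(-5267 + (-7 + (¼)*(-9))) = 1472275*(-5267 + (-7 - 9/4))/36 = 1472275*(-5267 - 37/4)/36 = (1472275/36)*(-21105/4) = -3452484875/16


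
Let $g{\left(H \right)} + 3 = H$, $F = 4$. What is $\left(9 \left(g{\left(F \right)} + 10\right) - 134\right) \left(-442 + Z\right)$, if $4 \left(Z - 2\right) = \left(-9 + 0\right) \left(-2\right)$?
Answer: $\frac{30485}{2} \approx 15243.0$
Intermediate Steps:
$g{\left(H \right)} = -3 + H$
$Z = \frac{13}{2}$ ($Z = 2 + \frac{\left(-9 + 0\right) \left(-2\right)}{4} = 2 + \frac{\left(-9\right) \left(-2\right)}{4} = 2 + \frac{1}{4} \cdot 18 = 2 + \frac{9}{2} = \frac{13}{2} \approx 6.5$)
$\left(9 \left(g{\left(F \right)} + 10\right) - 134\right) \left(-442 + Z\right) = \left(9 \left(\left(-3 + 4\right) + 10\right) - 134\right) \left(-442 + \frac{13}{2}\right) = \left(9 \left(1 + 10\right) - 134\right) \left(- \frac{871}{2}\right) = \left(9 \cdot 11 - 134\right) \left(- \frac{871}{2}\right) = \left(99 - 134\right) \left(- \frac{871}{2}\right) = \left(-35\right) \left(- \frac{871}{2}\right) = \frac{30485}{2}$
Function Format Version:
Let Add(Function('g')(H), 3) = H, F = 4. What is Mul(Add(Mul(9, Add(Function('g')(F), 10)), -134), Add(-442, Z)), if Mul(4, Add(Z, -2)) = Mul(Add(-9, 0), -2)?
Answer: Rational(30485, 2) ≈ 15243.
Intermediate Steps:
Function('g')(H) = Add(-3, H)
Z = Rational(13, 2) (Z = Add(2, Mul(Rational(1, 4), Mul(Add(-9, 0), -2))) = Add(2, Mul(Rational(1, 4), Mul(-9, -2))) = Add(2, Mul(Rational(1, 4), 18)) = Add(2, Rational(9, 2)) = Rational(13, 2) ≈ 6.5000)
Mul(Add(Mul(9, Add(Function('g')(F), 10)), -134), Add(-442, Z)) = Mul(Add(Mul(9, Add(Add(-3, 4), 10)), -134), Add(-442, Rational(13, 2))) = Mul(Add(Mul(9, Add(1, 10)), -134), Rational(-871, 2)) = Mul(Add(Mul(9, 11), -134), Rational(-871, 2)) = Mul(Add(99, -134), Rational(-871, 2)) = Mul(-35, Rational(-871, 2)) = Rational(30485, 2)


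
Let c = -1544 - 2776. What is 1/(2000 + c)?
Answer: -1/2320 ≈ -0.00043103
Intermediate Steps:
c = -4320
1/(2000 + c) = 1/(2000 - 4320) = 1/(-2320) = -1/2320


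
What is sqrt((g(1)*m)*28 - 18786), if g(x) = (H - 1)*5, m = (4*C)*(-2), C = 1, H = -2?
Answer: 3*I*sqrt(1714) ≈ 124.2*I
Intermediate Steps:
m = -8 (m = (4*1)*(-2) = 4*(-2) = -8)
g(x) = -15 (g(x) = (-2 - 1)*5 = -3*5 = -15)
sqrt((g(1)*m)*28 - 18786) = sqrt(-15*(-8)*28 - 18786) = sqrt(120*28 - 18786) = sqrt(3360 - 18786) = sqrt(-15426) = 3*I*sqrt(1714)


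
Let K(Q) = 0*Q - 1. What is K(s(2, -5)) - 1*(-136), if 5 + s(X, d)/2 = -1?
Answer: 135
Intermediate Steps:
s(X, d) = -12 (s(X, d) = -10 + 2*(-1) = -10 - 2 = -12)
K(Q) = -1 (K(Q) = 0 - 1 = -1)
K(s(2, -5)) - 1*(-136) = -1 - 1*(-136) = -1 + 136 = 135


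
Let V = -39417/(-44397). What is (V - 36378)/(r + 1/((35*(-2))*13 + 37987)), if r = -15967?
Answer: 6653404408997/2920377723314 ≈ 2.2783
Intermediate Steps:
V = 13139/14799 (V = -39417*(-1/44397) = 13139/14799 ≈ 0.88783)
(V - 36378)/(r + 1/((35*(-2))*13 + 37987)) = (13139/14799 - 36378)/(-15967 + 1/((35*(-2))*13 + 37987)) = -538344883/(14799*(-15967 + 1/(-70*13 + 37987))) = -538344883/(14799*(-15967 + 1/(-910 + 37987))) = -538344883/(14799*(-15967 + 1/37077)) = -538344883/(14799*(-592008458/37077)) = -538344883/14799*(-37077/592008458) = 6653404408997/2920377723314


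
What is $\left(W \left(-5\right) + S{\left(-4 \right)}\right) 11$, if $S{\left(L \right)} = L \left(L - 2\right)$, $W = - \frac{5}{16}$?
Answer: $\frac{4499}{16} \approx 281.19$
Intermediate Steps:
$W = - \frac{5}{16}$ ($W = \left(-5\right) \frac{1}{16} = - \frac{5}{16} \approx -0.3125$)
$S{\left(L \right)} = L \left(-2 + L\right)$
$\left(W \left(-5\right) + S{\left(-4 \right)}\right) 11 = \left(\left(- \frac{5}{16}\right) \left(-5\right) - 4 \left(-2 - 4\right)\right) 11 = \left(\frac{25}{16} - -24\right) 11 = \left(\frac{25}{16} + 24\right) 11 = \frac{409}{16} \cdot 11 = \frac{4499}{16}$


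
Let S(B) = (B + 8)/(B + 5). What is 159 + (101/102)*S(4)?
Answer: 24529/153 ≈ 160.32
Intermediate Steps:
S(B) = (8 + B)/(5 + B)
159 + (101/102)*S(4) = 159 + (101/102)*((8 + 4)/(5 + 4)) = 159 + (101*(1/102))*(12/9) = 159 + 101*((⅑)*12)/102 = 159 + (101/102)*(4/3) = 159 + 202/153 = 24529/153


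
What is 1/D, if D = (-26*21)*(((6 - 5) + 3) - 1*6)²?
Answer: -1/2184 ≈ -0.00045788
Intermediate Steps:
D = -2184 (D = -546*((1 + 3) - 6)² = -546*(4 - 6)² = -546*(-2)² = -546*4 = -2184)
1/D = 1/(-2184) = -1/2184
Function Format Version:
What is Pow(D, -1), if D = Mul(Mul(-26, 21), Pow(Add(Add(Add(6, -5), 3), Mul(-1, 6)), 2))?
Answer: Rational(-1, 2184) ≈ -0.00045788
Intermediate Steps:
D = -2184 (D = Mul(-546, Pow(Add(Add(1, 3), -6), 2)) = Mul(-546, Pow(Add(4, -6), 2)) = Mul(-546, Pow(-2, 2)) = Mul(-546, 4) = -2184)
Pow(D, -1) = Pow(-2184, -1) = Rational(-1, 2184)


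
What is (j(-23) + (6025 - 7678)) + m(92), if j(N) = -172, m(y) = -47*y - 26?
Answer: -6175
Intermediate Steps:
m(y) = -26 - 47*y
(j(-23) + (6025 - 7678)) + m(92) = (-172 + (6025 - 7678)) + (-26 - 47*92) = (-172 - 1653) + (-26 - 4324) = -1825 - 4350 = -6175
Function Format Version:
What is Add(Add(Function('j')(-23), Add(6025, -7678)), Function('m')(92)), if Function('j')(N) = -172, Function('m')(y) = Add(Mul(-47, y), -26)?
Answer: -6175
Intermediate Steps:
Function('m')(y) = Add(-26, Mul(-47, y))
Add(Add(Function('j')(-23), Add(6025, -7678)), Function('m')(92)) = Add(Add(-172, Add(6025, -7678)), Add(-26, Mul(-47, 92))) = Add(Add(-172, -1653), Add(-26, -4324)) = Add(-1825, -4350) = -6175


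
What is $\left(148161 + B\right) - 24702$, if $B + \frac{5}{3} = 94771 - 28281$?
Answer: $\frac{569842}{3} \approx 1.8995 \cdot 10^{5}$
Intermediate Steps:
$B = \frac{199465}{3}$ ($B = - \frac{5}{3} + \left(94771 - 28281\right) = - \frac{5}{3} + 66490 = \frac{199465}{3} \approx 66488.0$)
$\left(148161 + B\right) - 24702 = \left(148161 + \frac{199465}{3}\right) - 24702 = \frac{643948}{3} - 24702 = \frac{569842}{3}$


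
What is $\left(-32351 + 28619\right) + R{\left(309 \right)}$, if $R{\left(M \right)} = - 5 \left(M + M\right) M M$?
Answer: $-295040022$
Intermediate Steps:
$R{\left(M \right)} = - 10 M^{3}$ ($R{\left(M \right)} = - 5 \cdot 2 M M M = - 10 M M M = - 10 M^{2} M = - 10 M^{3}$)
$\left(-32351 + 28619\right) + R{\left(309 \right)} = \left(-32351 + 28619\right) - 10 \cdot 309^{3} = -3732 - 295036290 = -295040022$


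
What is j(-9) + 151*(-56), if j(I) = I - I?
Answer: -8456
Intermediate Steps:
j(I) = 0
j(-9) + 151*(-56) = 0 + 151*(-56) = 0 - 8456 = -8456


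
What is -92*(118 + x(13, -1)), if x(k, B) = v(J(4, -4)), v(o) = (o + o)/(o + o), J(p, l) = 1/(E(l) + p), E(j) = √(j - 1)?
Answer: -10948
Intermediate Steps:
E(j) = √(-1 + j)
J(p, l) = 1/(p + √(-1 + l)) (J(p, l) = 1/(√(-1 + l) + p) = 1/(p + √(-1 + l)))
v(o) = 1 (v(o) = (2*o)/((2*o)) = (2*o)*(1/(2*o)) = 1)
x(k, B) = 1
-92*(118 + x(13, -1)) = -92*(118 + 1) = -92*119 = -10948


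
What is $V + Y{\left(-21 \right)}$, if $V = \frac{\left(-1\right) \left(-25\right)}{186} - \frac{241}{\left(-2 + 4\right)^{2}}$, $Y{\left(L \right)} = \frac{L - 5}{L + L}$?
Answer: $- \frac{51643}{868} \approx -59.497$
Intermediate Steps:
$Y{\left(L \right)} = \frac{-5 + L}{2 L}$
$V = - \frac{22363}{372}$ ($V = 25 \cdot \frac{1}{186} - \frac{241}{2^{2}} = \frac{25}{186} - \frac{241}{4} = - \frac{22363}{372} \approx -60.116$)
$V + Y{\left(-21 \right)} = - \frac{22363}{372} + \frac{-5 - 21}{2 \left(-21\right)} = - \frac{22363}{372} + \frac{1}{2} \left(- \frac{1}{21}\right) \left(-26\right) = - \frac{22363}{372} + \frac{13}{21} = - \frac{51643}{868}$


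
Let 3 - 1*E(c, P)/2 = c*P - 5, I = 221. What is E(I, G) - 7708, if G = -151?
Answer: 59050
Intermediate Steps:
E(c, P) = 16 - 2*P*c (E(c, P) = 6 - 2*(c*P - 5) = 6 - 2*(P*c - 5) = 6 - 2*(-5 + P*c) = 6 + (10 - 2*P*c) = 16 - 2*P*c)
E(I, G) - 7708 = (16 - 2*(-151)*221) - 7708 = (16 + 66742) - 7708 = 66758 - 7708 = 59050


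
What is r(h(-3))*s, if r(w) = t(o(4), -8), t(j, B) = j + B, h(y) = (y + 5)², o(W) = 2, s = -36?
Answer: 216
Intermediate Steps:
h(y) = (5 + y)²
t(j, B) = B + j
r(w) = -6 (r(w) = -8 + 2 = -6)
r(h(-3))*s = -6*(-36) = 216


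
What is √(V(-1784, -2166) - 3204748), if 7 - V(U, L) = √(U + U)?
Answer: √(-3204741 - 4*I*√223) ≈ 0.02 - 1790.2*I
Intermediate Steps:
V(U, L) = 7 - √2*√U (V(U, L) = 7 - √(U + U) = 7 - √(2*U) = 7 - √2*√U)
√(V(-1784, -2166) - 3204748) = √((7 - √2*√(-1784)) - 3204748) = √((7 - √2*2*I*√446) - 3204748) = √((7 - 4*I*√223) - 3204748) = √(-3204741 - 4*I*√223)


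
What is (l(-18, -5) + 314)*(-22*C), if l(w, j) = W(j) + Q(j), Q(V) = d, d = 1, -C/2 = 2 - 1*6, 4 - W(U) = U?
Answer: -57024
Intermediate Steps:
W(U) = 4 - U
C = 8 (C = -2*(2 - 1*6) = -2*(2 - 6) = -2*(-4) = 8)
Q(V) = 1
l(w, j) = 5 - j (l(w, j) = (4 - j) + 1 = 5 - j)
(l(-18, -5) + 314)*(-22*C) = ((5 - 1*(-5)) + 314)*(-22*8) = ((5 + 5) + 314)*(-176) = (10 + 314)*(-176) = 324*(-176) = -57024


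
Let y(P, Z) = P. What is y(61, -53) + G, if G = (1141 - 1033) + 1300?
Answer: 1469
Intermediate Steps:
G = 1408 (G = 108 + 1300 = 1408)
y(61, -53) + G = 61 + 1408 = 1469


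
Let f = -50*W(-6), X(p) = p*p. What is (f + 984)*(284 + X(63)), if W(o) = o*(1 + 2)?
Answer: 8012652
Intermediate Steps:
X(p) = p²
W(o) = 3*o (W(o) = o*3 = 3*o)
f = 900 (f = -150*(-6) = -50*(-18) = 900)
(f + 984)*(284 + X(63)) = (900 + 984)*(284 + 63²) = 1884*(284 + 3969) = 1884*4253 = 8012652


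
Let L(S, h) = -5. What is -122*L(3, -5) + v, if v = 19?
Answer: 629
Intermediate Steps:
-122*L(3, -5) + v = -122*(-5) + 19 = 610 + 19 = 629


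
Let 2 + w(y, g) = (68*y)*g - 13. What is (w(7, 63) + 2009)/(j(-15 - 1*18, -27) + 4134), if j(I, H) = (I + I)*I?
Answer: 15991/3156 ≈ 5.0669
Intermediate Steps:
w(y, g) = -15 + 68*g*y (w(y, g) = -2 + ((68*y)*g - 13) = -2 + (68*g*y - 13) = -2 + (-13 + 68*g*y) = -15 + 68*g*y)
j(I, H) = 2*I² (j(I, H) = (2*I)*I = 2*I²)
(w(7, 63) + 2009)/(j(-15 - 1*18, -27) + 4134) = ((-15 + 68*63*7) + 2009)/(2*(-15 - 1*18)² + 4134) = ((-15 + 29988) + 2009)/(2*(-15 - 18)² + 4134) = (29973 + 2009)/(2*(-33)² + 4134) = 31982/(2*1089 + 4134) = 31982/(2178 + 4134) = 31982/6312 = 31982*(1/6312) = 15991/3156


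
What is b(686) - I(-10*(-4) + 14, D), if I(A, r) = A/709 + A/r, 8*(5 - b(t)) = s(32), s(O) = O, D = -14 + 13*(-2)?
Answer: 32243/14180 ≈ 2.2738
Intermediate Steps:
D = -40 (D = -14 - 26 = -40)
b(t) = 1 (b(t) = 5 - ⅛*32 = 5 - 4 = 1)
I(A, r) = A/709 + A/r (I(A, r) = A*(1/709) + A/r = A/709 + A/r)
b(686) - I(-10*(-4) + 14, D) = 1 - ((-10*(-4) + 14)/709 + (-10*(-4) + 14)/(-40)) = 1 - ((40 + 14)/709 + (40 + 14)*(-1/40)) = 1 - ((1/709)*54 + 54*(-1/40)) = 1 - (54/709 - 27/20) = 1 - 1*(-18063/14180) = 1 + 18063/14180 = 32243/14180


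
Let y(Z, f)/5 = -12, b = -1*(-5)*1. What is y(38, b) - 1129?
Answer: -1189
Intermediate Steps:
b = 5 (b = 5*1 = 5)
y(Z, f) = -60 (y(Z, f) = 5*(-12) = -60)
y(38, b) - 1129 = -60 - 1129 = -1189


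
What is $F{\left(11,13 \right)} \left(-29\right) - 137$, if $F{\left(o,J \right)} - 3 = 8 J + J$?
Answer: $-3617$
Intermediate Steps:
$F{\left(o,J \right)} = 3 + 9 J$ ($F{\left(o,J \right)} = 3 + \left(8 J + J\right) = 3 + 9 J$)
$F{\left(11,13 \right)} \left(-29\right) - 137 = \left(3 + 9 \cdot 13\right) \left(-29\right) - 137 = \left(3 + 117\right) \left(-29\right) - 137 = 120 \left(-29\right) - 137 = -3480 - 137 = -3617$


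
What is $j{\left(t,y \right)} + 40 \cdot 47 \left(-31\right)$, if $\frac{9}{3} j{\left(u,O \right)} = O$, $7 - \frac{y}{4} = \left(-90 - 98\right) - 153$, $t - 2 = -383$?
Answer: $-57816$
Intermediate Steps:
$t = -381$ ($t = 2 - 383 = -381$)
$y = 1392$ ($y = 28 - 4 \left(\left(-90 - 98\right) - 153\right) = 28 - 4 \left(-188 - 153\right) = 28 - -1364 = 28 + 1364 = 1392$)
$j{\left(u,O \right)} = \frac{O}{3}$
$j{\left(t,y \right)} + 40 \cdot 47 \left(-31\right) = \frac{1}{3} \cdot 1392 + 40 \cdot 47 \left(-31\right) = 464 + 1880 \left(-31\right) = 464 - 58280 = -57816$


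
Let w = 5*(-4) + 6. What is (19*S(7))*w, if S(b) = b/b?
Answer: -266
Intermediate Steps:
S(b) = 1
w = -14 (w = -20 + 6 = -14)
(19*S(7))*w = (19*1)*(-14) = 19*(-14) = -266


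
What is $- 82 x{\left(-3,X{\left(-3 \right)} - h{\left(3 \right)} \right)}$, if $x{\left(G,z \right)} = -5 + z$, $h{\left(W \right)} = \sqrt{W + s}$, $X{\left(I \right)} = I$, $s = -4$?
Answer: $656 + 82 i \approx 656.0 + 82.0 i$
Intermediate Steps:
$h{\left(W \right)} = \sqrt{-4 + W}$ ($h{\left(W \right)} = \sqrt{W - 4} = \sqrt{-4 + W}$)
$- 82 x{\left(-3,X{\left(-3 \right)} - h{\left(3 \right)} \right)} = - 82 \left(-5 - \left(3 + \sqrt{-4 + 3}\right)\right) = - 82 \left(-5 - \left(3 + \sqrt{-1}\right)\right) = - 82 \left(-5 - \left(3 + i\right)\right) = - 82 \left(-8 - i\right) = 656 + 82 i$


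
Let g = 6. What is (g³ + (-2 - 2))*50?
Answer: 10600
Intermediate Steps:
(g³ + (-2 - 2))*50 = (6³ + (-2 - 2))*50 = (216 - 4)*50 = 212*50 = 10600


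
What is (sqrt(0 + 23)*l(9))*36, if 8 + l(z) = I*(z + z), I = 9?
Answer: 5544*sqrt(23) ≈ 26588.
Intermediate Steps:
l(z) = -8 + 18*z (l(z) = -8 + 9*(z + z) = -8 + 9*(2*z) = -8 + 18*z)
(sqrt(0 + 23)*l(9))*36 = (sqrt(0 + 23)*(-8 + 18*9))*36 = (sqrt(23)*(-8 + 162))*36 = (sqrt(23)*154)*36 = (154*sqrt(23))*36 = 5544*sqrt(23)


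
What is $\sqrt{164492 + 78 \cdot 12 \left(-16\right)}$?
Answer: $2 \sqrt{37379} \approx 386.67$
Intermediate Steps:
$\sqrt{164492 + 78 \cdot 12 \left(-16\right)} = \sqrt{164492 + 936 \left(-16\right)} = \sqrt{164492 - 14976} = \sqrt{149516} = 2 \sqrt{37379}$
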